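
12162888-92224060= - 80061172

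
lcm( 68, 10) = 340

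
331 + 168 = 499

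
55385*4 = 221540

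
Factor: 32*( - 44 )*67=-94336 =- 2^7*11^1*67^1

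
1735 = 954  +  781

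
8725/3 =8725/3 = 2908.33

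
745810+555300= 1301110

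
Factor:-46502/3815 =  - 2^1*5^ ( - 1 )*7^(-1 )*109^ ( - 1 )*23251^1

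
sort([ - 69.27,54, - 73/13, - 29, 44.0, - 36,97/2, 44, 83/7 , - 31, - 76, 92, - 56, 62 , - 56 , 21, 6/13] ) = [-76 , - 69.27, - 56,-56,  -  36, - 31,-29,-73/13, 6/13,  83/7, 21, 44.0, 44, 97/2 , 54, 62, 92]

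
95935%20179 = 15219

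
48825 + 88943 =137768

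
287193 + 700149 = 987342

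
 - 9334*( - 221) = 2062814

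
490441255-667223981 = -176782726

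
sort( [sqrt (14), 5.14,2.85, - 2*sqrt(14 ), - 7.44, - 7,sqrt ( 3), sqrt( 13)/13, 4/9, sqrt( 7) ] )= [- 2*sqrt( 14 ), - 7.44, - 7, sqrt( 13) /13, 4/9, sqrt( 3 ), sqrt(7 ) , 2.85, sqrt(14 ), 5.14 ]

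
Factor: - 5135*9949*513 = -26208202995 = - 3^3*5^1 * 13^1 * 19^1*79^1*9949^1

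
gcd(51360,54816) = 96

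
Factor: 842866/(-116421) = - 2^1*3^( - 1 )*151^(-1)*257^(-1) * 421433^1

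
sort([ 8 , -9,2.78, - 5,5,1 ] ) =[-9, - 5,1,2.78,5,8 ]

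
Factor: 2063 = 2063^1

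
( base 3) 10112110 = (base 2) 101000010001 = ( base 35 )23m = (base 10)2577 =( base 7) 10341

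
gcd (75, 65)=5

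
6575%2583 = 1409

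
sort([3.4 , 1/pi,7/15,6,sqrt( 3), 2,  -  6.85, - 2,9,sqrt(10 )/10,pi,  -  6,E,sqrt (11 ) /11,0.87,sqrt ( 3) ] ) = [ - 6.85, - 6, - 2,sqrt(11)/11,sqrt(10)/10,1/pi,7/15,0.87, sqrt (3 ),  sqrt( 3),  2, E, pi, 3.4, 6, 9 ] 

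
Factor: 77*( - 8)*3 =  - 2^3*3^1*7^1 * 11^1 = - 1848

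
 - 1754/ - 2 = 877 +0/1  =  877.00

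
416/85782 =208/42891 = 0.00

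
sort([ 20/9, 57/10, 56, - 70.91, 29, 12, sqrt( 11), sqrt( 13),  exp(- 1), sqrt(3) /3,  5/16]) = [-70.91, 5/16,exp( -1), sqrt( 3)/3,  20/9,sqrt(11), sqrt(13), 57/10,12, 29, 56] 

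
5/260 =1/52  =  0.02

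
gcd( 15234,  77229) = 3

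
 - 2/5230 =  - 1 + 2614/2615 = - 0.00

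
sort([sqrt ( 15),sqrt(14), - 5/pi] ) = [ - 5/pi,sqrt(14 ), sqrt(15 ) ] 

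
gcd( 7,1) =1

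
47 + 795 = 842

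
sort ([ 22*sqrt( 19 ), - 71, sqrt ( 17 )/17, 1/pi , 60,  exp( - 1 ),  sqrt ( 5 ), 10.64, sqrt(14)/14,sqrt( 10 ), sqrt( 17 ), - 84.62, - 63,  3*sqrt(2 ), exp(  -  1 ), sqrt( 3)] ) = [  -  84.62, - 71, - 63 , sqrt( 17)/17 , sqrt( 14)/14 , 1/pi,exp( - 1), exp( - 1 ),sqrt( 3), sqrt ( 5), sqrt(10 ) , sqrt( 17),3*sqrt(2 ),  10.64,  60,22*sqrt(19 ) ] 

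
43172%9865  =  3712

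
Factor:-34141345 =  - 5^1*7^1 * 263^1 * 3709^1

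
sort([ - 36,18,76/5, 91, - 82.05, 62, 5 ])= [ - 82.05 ,  -  36,  5,76/5,  18, 62, 91]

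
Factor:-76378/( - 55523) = 2^1*13^ ( - 1)*4271^( - 1)*38189^1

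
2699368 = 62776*43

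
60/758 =30/379 = 0.08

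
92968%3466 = 2852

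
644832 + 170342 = 815174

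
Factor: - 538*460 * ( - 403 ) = 2^3*5^1*13^1*23^1*31^1*269^1  =  99734440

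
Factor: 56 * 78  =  2^4*3^1 * 7^1*13^1=4368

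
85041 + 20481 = 105522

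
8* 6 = 48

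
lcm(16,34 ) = 272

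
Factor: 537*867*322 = 2^1*3^2*7^1*17^2*23^1*179^1=149916438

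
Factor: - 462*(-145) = 66990 = 2^1  *  3^1*5^1 *7^1*11^1*29^1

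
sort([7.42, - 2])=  [ - 2, 7.42]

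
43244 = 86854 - 43610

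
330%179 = 151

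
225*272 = 61200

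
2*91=182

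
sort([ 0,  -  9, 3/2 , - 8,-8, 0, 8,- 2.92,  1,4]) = [ -9, - 8, - 8, - 2.92 , 0,  0, 1 , 3/2 , 4, 8 ] 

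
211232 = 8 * 26404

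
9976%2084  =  1640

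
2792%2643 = 149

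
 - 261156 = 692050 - 953206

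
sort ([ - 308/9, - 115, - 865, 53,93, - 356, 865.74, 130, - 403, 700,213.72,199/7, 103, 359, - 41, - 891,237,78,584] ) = [ - 891  , - 865, - 403,-356 , - 115, - 41, - 308/9,199/7, 53,78, 93, 103,130,213.72,237,359,584,700,865.74 ]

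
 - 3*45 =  - 135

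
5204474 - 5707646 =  - 503172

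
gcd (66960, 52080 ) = 7440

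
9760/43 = 226+42/43=226.98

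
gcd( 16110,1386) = 18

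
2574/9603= 26/97 = 0.27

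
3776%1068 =572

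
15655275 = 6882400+8772875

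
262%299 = 262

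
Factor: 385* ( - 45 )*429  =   - 7432425 = - 3^3*5^2*7^1*11^2*13^1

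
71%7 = 1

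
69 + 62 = 131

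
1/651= 1/651  =  0.00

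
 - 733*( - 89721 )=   65765493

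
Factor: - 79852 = -2^2*19963^1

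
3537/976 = 3537/976 = 3.62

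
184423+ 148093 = 332516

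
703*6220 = 4372660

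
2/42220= 1/21110 = 0.00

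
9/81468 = 1/9052 =0.00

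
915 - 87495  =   - 86580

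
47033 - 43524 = 3509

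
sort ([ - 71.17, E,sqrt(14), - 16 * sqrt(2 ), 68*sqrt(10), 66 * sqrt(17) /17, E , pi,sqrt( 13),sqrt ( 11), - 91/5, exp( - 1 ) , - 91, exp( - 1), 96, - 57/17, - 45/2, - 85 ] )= [  -  91, - 85, - 71.17,-16 * sqrt(2 ), - 45/2, - 91/5, - 57/17, exp( - 1 ), exp( - 1),E,  E,pi, sqrt(11), sqrt(13),sqrt( 14),  66*sqrt(17)/17, 96 , 68*sqrt (10 )]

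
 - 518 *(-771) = 399378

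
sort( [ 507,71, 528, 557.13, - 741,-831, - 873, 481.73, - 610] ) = [ - 873, - 831, - 741,-610, 71,481.73,507, 528,557.13] 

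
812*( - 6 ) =-4872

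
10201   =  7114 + 3087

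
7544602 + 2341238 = 9885840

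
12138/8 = 6069/4 =1517.25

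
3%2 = 1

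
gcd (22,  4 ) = 2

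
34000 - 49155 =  - 15155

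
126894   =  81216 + 45678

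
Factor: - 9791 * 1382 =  - 2^1*691^1 * 9791^1=- 13531162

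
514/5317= 514/5317 = 0.10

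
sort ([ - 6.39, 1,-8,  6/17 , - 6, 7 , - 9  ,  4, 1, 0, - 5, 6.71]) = [-9, - 8, - 6.39, - 6, - 5, 0, 6/17, 1, 1,  4, 6.71,7]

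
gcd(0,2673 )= 2673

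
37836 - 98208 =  - 60372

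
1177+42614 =43791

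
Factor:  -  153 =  - 3^2*17^1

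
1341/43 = 31 + 8/43 = 31.19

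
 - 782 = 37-819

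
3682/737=4+734/737= 5.00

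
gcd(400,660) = 20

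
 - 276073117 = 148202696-424275813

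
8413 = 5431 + 2982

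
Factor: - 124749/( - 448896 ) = 2^( - 7 )*3^1 * 7^( - 1 )*83^1 = 249/896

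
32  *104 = 3328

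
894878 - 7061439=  - 6166561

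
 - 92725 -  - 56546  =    -  36179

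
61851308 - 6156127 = 55695181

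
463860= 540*859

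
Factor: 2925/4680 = 5/8 =2^( - 3)*5^1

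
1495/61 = 1495/61 = 24.51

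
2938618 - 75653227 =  - 72714609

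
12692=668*19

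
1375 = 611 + 764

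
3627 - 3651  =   - 24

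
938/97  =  9 + 65/97 = 9.67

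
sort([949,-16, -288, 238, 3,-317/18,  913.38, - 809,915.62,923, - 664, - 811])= [-811, -809,-664,-288, - 317/18,  -  16,3, 238, 913.38,915.62, 923,949]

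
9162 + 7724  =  16886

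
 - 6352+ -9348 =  - 15700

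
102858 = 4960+97898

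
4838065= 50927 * 95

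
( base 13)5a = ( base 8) 113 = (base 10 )75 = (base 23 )36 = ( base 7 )135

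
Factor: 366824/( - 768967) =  - 2^3*47^(  -  1 )*16361^(-1 ) *45853^1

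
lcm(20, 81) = 1620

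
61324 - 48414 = 12910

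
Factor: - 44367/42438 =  - 23/22 =- 2^( - 1) * 11^( - 1)*23^1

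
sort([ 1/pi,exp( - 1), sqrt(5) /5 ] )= [ 1/pi, exp(-1) , sqrt( 5)/5]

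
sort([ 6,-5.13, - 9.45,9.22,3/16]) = [-9.45, - 5.13,3/16, 6, 9.22 ]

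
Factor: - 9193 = -29^1 * 317^1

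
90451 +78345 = 168796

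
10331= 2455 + 7876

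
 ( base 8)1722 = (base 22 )20A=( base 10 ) 978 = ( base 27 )196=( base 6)4310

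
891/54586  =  891/54586 = 0.02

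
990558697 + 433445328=1424004025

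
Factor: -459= - 3^3*17^1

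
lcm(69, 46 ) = 138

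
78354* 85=6660090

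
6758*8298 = 56077884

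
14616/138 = 105+21/23= 105.91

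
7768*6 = 46608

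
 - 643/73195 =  - 643/73195 =- 0.01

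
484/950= 242/475 = 0.51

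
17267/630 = 27 + 257/630 = 27.41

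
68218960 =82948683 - 14729723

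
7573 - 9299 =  - 1726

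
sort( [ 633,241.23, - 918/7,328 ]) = [ - 918/7,241.23,328, 633]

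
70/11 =6 + 4/11 = 6.36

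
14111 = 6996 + 7115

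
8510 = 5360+3150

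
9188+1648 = 10836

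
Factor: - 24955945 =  - 5^1 * 7^2*37^1*2753^1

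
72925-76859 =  - 3934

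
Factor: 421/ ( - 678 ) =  - 2^(-1 )* 3^( - 1) *113^ (  -  1)*421^1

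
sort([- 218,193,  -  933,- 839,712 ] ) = [ - 933,  -  839, - 218,193,712 ]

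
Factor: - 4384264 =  - 2^3*541^1*1013^1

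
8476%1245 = 1006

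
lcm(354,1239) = 2478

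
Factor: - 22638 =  - 2^1*3^1*7^3 * 11^1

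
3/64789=3/64789 =0.00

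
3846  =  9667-5821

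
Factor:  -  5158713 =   -  3^1 * 7^1*245653^1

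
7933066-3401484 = 4531582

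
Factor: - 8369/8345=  - 5^(-1)*1669^(-1 )*8369^1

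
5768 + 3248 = 9016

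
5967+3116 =9083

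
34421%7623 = 3929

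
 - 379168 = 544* ( - 697) 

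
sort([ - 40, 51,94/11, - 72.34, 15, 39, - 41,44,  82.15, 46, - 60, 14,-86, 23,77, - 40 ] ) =[ - 86,  -  72.34, - 60, - 41 , - 40, - 40,  94/11,14, 15, 23, 39, 44, 46,51 , 77,82.15 ]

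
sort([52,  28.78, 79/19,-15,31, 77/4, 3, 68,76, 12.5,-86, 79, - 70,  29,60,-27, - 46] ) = [  -  86,  -  70 , - 46, - 27,-15, 3 , 79/19,12.5, 77/4,28.78, 29, 31, 52,60,  68, 76, 79]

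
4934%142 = 106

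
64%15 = 4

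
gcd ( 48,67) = 1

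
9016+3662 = 12678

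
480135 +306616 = 786751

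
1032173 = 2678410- 1646237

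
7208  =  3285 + 3923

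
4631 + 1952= 6583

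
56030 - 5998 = 50032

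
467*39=18213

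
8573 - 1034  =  7539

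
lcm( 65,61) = 3965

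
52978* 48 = 2542944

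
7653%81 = 39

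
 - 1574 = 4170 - 5744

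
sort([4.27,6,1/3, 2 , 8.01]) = [ 1/3,2,4.27,6,8.01]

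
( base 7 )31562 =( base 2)1111010011011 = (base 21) HG2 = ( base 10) 7835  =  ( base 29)995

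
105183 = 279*377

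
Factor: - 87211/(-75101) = 13^(- 1)*53^(-1)*109^(-1)*87211^1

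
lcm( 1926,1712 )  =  15408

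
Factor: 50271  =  3^1 * 13^1*1289^1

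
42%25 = 17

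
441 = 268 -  - 173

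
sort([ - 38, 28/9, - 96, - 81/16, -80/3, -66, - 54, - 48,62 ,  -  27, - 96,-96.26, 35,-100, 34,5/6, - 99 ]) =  [ - 100,-99,-96.26,-96  ,-96, - 66, - 54, - 48 ,-38, - 27, - 80/3, - 81/16,5/6,28/9,34, 35,62]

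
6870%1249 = 625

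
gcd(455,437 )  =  1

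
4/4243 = 4/4243 = 0.00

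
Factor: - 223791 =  - 3^1*  74597^1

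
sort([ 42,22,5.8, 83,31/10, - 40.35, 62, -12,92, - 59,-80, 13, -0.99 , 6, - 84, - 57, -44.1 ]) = [- 84,-80 ,-59, - 57,  -  44.1, - 40.35, - 12, - 0.99,31/10,5.8 , 6, 13 , 22,  42,62 , 83, 92] 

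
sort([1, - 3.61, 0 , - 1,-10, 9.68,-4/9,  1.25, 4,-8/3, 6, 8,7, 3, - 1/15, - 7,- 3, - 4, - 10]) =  [- 10, - 10, - 7, - 4, - 3.61, - 3,-8/3, - 1,  -  4/9,-1/15,0,  1, 1.25 , 3, 4,  6,7, 8, 9.68]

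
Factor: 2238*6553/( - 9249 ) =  - 2^1*373^1*3083^( - 1) * 6553^1= -4888538/3083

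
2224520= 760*2927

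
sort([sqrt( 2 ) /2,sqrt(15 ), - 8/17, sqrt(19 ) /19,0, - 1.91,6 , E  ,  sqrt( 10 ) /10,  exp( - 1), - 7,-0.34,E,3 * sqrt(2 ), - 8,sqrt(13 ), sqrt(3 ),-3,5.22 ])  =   [-8 , - 7 , - 3 , - 1.91, - 8/17,  -  0.34 , 0, sqrt( 19)/19,sqrt(10)/10,  exp( - 1 ),sqrt(2 )/2,sqrt(3) , E,E, sqrt( 13), sqrt( 15 ), 3 *sqrt (2 ), 5.22,6]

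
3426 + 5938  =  9364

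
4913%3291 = 1622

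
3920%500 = 420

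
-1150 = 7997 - 9147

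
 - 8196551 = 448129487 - 456326038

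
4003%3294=709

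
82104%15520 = 4504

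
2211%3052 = 2211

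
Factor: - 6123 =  - 3^1*13^1*157^1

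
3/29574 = 1/9858 = 0.00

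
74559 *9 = 671031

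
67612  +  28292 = 95904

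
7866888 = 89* 88392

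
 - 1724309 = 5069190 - 6793499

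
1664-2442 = - 778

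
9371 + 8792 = 18163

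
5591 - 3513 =2078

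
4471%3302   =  1169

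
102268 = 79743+22525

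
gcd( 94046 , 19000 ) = 2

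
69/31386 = 23/10462  =  0.00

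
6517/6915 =6517/6915=0.94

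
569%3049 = 569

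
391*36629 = 14321939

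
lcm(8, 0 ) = 0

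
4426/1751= 4426/1751 = 2.53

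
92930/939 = 92930/939  =  98.97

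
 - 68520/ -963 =71 + 49/321 = 71.15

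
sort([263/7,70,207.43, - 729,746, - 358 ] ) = [ - 729, - 358,263/7, 70,207.43,  746]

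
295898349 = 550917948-255019599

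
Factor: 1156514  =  2^1*331^1*1747^1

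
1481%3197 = 1481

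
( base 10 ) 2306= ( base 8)4402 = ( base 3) 10011102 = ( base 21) 54h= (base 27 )34b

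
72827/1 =72827 = 72827.00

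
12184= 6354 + 5830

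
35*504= 17640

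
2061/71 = 29+2/71 = 29.03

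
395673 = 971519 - 575846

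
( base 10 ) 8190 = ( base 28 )ace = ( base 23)fb2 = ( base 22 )GK6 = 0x1ffe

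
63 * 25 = 1575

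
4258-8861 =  -4603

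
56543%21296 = 13951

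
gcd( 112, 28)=28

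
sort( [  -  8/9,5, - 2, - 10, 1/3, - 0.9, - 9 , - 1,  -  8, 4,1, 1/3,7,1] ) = [-10,-9, - 8,-2, - 1, - 0.9 , - 8/9, 1/3, 1/3, 1, 1, 4,  5, 7 ] 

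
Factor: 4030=2^1*5^1  *13^1*31^1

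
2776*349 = 968824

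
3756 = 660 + 3096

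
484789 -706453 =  - 221664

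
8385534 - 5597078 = 2788456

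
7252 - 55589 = -48337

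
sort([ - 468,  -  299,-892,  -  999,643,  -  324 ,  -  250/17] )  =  [  -  999, - 892, - 468,- 324,- 299, - 250/17, 643 ]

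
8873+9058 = 17931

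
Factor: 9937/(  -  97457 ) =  - 19^1 * 41^( -1)*523^1  *  2377^( - 1)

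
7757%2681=2395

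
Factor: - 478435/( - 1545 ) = 3^(-1)*929^1 = 929/3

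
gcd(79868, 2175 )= 1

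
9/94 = 9/94 = 0.10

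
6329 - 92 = 6237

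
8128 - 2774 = 5354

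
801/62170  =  801/62170 = 0.01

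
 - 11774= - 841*14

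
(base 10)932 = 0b1110100100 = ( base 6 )4152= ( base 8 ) 1644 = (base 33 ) s8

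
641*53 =33973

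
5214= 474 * 11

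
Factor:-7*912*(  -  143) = 2^4*3^1*7^1*11^1*13^1 * 19^1 = 912912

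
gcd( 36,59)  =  1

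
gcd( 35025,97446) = 3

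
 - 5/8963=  - 5/8963 = - 0.00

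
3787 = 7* 541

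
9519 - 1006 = 8513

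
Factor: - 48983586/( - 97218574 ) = 24491793/48609287=3^1*101^1 * 80831^1  *48609287^( - 1 ) 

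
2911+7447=10358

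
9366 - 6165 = 3201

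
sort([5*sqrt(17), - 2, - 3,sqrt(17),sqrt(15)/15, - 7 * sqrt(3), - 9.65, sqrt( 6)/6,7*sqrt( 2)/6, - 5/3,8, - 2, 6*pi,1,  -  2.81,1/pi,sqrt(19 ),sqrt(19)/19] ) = [ - 7*sqrt(3), - 9.65, - 3, - 2.81,  -  2, -2, - 5/3,sqrt (19 )/19,sqrt( 15)/15,1/pi,sqrt( 6)/6,1,7 * sqrt( 2) /6,sqrt(17 ), sqrt( 19 ),8,6*pi,  5* sqrt( 17 ) ]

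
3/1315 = 3/1315 = 0.00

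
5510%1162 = 862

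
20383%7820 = 4743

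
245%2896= 245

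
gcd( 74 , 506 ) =2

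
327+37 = 364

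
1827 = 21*87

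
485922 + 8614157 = 9100079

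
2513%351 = 56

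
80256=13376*6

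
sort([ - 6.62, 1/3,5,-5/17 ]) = [ - 6.62, - 5/17,1/3 , 5 ] 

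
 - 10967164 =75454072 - 86421236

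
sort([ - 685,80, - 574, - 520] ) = [ - 685, - 574, - 520, 80] 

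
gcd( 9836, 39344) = 9836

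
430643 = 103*4181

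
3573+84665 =88238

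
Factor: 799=17^1*47^1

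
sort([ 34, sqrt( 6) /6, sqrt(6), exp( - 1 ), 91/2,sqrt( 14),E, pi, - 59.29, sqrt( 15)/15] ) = [ - 59.29, sqrt( 15 )/15, exp( - 1 ),  sqrt( 6) /6, sqrt(6 ), E, pi, sqrt( 14), 34, 91/2] 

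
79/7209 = 79/7209 = 0.01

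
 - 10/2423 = -1 + 2413/2423 = -  0.00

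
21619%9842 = 1935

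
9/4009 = 9/4009 = 0.00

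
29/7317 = 29/7317 = 0.00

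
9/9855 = 1/1095 = 0.00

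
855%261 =72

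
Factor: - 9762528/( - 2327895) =2^5*3^( - 1)*5^( - 1)*17^( - 2) * 179^( - 1)*101693^1  =  3254176/775965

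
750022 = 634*1183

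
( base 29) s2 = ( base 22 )1F0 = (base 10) 814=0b1100101110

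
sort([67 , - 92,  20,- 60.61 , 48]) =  [ - 92, - 60.61, 20,48, 67 ]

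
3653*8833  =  32266949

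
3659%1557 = 545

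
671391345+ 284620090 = 956011435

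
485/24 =20 +5/24 = 20.21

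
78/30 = 2 + 3/5 = 2.60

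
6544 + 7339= 13883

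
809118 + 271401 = 1080519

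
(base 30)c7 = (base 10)367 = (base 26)e3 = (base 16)16f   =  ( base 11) 304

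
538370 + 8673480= 9211850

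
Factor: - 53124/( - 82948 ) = 3^1*19^1*89^( - 1) = 57/89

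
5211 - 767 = 4444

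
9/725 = 9/725 =0.01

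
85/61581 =85/61581 = 0.00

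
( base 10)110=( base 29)3N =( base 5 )420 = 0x6e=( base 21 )55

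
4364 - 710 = 3654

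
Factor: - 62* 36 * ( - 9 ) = 2^3 * 3^4*31^1 = 20088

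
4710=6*785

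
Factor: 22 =2^1*11^1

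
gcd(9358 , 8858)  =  2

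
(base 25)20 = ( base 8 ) 62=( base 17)2G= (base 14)38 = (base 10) 50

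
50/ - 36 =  - 25/18  =  -  1.39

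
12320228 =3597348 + 8722880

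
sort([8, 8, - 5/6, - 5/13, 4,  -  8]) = [  -  8 , - 5/6, - 5/13,4,  8, 8 ] 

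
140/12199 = 140/12199 = 0.01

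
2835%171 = 99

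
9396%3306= 2784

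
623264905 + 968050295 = 1591315200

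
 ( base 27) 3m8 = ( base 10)2789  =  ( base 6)20525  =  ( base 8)5345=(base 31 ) 2ru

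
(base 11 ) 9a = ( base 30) 3J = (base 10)109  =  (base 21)54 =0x6d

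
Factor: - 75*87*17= - 110925= - 3^2*5^2*17^1* 29^1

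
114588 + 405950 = 520538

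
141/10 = 14 + 1/10 = 14.10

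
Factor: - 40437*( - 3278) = 132552486 =2^1 * 3^2*11^1*149^1*4493^1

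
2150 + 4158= 6308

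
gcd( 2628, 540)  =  36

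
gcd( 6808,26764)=4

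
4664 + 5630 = 10294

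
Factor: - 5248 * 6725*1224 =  - 2^10*3^2*5^2 * 17^1 * 41^1*269^1 = - 43198387200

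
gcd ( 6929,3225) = 1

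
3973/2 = 3973/2 = 1986.50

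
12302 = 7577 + 4725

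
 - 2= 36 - 38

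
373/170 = 373/170 = 2.19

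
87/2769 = 29/923 = 0.03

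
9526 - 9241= 285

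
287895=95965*3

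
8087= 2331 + 5756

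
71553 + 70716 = 142269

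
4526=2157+2369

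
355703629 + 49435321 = 405138950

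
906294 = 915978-9684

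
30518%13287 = 3944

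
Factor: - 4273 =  - 4273^1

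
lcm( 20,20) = 20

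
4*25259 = 101036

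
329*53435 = 17580115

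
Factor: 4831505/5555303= 5^1*7^1*13^( - 1)*31^1*61^1* 73^1*101^( - 1)*4231^(- 1)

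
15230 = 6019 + 9211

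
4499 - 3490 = 1009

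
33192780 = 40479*820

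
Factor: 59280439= 347^1*170837^1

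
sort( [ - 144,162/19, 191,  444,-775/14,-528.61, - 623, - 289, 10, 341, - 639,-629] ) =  [ -639, - 629, - 623,-528.61, - 289, - 144,-775/14,162/19,  10,  191, 341,444]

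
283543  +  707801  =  991344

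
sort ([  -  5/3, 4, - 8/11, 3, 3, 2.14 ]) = [ - 5/3, - 8/11,2.14 , 3 , 3, 4] 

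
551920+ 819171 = 1371091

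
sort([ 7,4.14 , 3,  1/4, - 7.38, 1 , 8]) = [  -  7.38,1/4,  1,3 , 4.14, 7,8]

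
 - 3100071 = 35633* ( - 87 )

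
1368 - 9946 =- 8578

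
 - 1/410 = -1 + 409/410 = -0.00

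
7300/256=28 + 33/64= 28.52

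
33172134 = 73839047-40666913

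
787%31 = 12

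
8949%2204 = 133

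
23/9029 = 23/9029 = 0.00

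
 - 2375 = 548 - 2923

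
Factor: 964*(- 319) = - 307516 = - 2^2*11^1*29^1*241^1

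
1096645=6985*157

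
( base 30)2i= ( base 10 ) 78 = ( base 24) 36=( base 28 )2M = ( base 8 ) 116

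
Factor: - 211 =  - 211^1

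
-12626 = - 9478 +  - 3148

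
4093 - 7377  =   - 3284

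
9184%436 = 28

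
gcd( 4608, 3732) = 12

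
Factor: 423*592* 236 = 2^6*3^2*37^1*47^1 *59^1 = 59098176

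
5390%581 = 161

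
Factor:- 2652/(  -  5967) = 4/9=2^2*3^( - 2)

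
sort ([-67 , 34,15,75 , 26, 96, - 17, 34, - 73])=[ - 73 , - 67, - 17,15,26,34,34, 75,  96]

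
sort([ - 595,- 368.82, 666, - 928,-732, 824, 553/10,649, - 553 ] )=[-928,-732,-595, - 553, - 368.82,  553/10,649,666 , 824 ]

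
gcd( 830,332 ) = 166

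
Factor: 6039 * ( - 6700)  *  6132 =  - 248108691600 = - 2^4*3^3*5^2*7^1 * 11^1*61^1 * 67^1  *73^1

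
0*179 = 0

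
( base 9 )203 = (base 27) 63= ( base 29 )5k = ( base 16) a5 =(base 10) 165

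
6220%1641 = 1297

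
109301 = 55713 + 53588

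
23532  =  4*5883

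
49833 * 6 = 298998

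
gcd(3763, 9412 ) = 1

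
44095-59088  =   - 14993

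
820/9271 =820/9271 =0.09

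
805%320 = 165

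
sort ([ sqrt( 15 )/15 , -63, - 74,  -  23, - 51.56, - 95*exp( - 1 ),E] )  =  [ - 74, -63 , - 51.56, -95*exp(  -  1),  -  23,  sqrt( 15)/15,E]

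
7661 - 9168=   -  1507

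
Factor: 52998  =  2^1*3^1*11^2*73^1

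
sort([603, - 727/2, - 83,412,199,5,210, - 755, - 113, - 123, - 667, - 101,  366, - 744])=[ - 755,  -  744,-667, -727/2, - 123, - 113, - 101 , - 83,5, 199,210,366,412,603]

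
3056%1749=1307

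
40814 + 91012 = 131826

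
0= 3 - 3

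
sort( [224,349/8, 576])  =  [ 349/8,  224, 576 ] 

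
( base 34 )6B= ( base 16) D7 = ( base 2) 11010111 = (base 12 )15b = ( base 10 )215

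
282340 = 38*7430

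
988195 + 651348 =1639543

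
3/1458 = 1/486 = 0.00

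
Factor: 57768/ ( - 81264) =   -  2407/3386 = -2^( -1 )*29^1*83^1*1693^( - 1)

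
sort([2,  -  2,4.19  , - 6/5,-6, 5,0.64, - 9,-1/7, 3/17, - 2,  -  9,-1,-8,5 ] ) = [ - 9, - 9 ,-8,-6,-2,-2 ,-6/5,-1, - 1/7,3/17, 0.64,2,4.19,5, 5]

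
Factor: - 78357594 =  - 2^1*3^1*7^1 *29^1 *64333^1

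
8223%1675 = 1523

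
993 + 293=1286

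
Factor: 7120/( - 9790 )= - 2^3 * 11^ ( - 1)= -  8/11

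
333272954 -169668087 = 163604867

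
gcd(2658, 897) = 3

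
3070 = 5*614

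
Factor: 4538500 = 2^2 * 5^3*29^1*  313^1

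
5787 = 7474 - 1687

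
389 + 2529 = 2918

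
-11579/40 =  - 290+21/40 = - 289.48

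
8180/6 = 1363 + 1/3=1363.33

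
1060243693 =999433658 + 60810035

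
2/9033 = 2/9033 =0.00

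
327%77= 19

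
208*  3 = 624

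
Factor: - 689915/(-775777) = 5^1 * 137983^1*775777^( - 1) 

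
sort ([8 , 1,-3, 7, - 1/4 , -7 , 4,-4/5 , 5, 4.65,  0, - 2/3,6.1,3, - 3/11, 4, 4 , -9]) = [ - 9,-7 ,-3, - 4/5, - 2/3 , - 3/11 ,-1/4,0,1 , 3,  4,4, 4,4.65, 5,6.1, 7, 8]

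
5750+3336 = 9086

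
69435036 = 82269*844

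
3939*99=389961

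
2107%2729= 2107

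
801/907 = 801/907 = 0.88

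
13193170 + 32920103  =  46113273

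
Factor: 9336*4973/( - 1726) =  - 23213964/863 = - 2^2 * 3^1*389^1*863^ ( - 1)*4973^1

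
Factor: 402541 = 402541^1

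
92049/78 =1180+3/26=1180.12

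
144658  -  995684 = -851026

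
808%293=222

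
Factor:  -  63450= -2^1*3^3*5^2*47^1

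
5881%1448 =89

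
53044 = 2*26522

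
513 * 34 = 17442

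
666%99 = 72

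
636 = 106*6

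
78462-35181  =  43281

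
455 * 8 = 3640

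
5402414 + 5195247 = 10597661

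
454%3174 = 454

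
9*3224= 29016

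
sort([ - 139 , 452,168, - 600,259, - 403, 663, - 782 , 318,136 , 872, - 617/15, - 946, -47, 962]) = [ - 946,-782, - 600, - 403 ,- 139, -47, - 617/15,136, 168, 259,318,452,663,872,962 ]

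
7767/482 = 7767/482 = 16.11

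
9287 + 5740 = 15027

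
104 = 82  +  22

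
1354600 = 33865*40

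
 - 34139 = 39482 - 73621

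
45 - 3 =42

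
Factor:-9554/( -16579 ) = 34/59=   2^1* 17^1*59^ ( -1) 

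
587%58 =7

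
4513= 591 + 3922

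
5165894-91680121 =- 86514227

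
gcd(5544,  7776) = 72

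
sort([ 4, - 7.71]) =[ - 7.71,4]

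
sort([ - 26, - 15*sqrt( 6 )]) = [ - 15*sqrt( 6), - 26]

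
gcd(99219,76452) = 3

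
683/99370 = 683/99370 = 0.01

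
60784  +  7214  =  67998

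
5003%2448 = 107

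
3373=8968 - 5595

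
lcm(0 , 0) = 0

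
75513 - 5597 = 69916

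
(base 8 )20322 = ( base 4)2003102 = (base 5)232102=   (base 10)8402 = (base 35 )6u2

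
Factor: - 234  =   - 2^1*3^2 * 13^1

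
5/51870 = 1/10374 = 0.00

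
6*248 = 1488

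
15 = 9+6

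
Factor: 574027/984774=2^ ( - 1)*3^( - 1) * 7^( - 1) * 31^1 * 18517^1* 23447^(  -  1 )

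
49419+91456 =140875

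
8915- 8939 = - 24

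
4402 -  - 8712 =13114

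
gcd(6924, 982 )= 2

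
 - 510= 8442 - 8952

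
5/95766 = 5/95766 = 0.00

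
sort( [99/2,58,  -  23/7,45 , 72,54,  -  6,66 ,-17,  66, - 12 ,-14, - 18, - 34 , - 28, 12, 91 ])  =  [-34 , - 28, - 18, - 17, - 14, - 12 , - 6,- 23/7 , 12,45 , 99/2,54,58,  66, 66,72,  91 ]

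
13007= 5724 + 7283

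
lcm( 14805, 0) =0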